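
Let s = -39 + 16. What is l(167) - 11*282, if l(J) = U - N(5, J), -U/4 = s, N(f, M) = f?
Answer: -3015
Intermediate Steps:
s = -23
U = 92 (U = -4*(-23) = 92)
l(J) = 87 (l(J) = 92 - 1*5 = 92 - 5 = 87)
l(167) - 11*282 = 87 - 11*282 = 87 - 1*3102 = 87 - 3102 = -3015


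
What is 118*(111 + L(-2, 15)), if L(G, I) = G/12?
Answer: 39235/3 ≈ 13078.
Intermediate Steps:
L(G, I) = G/12 (L(G, I) = G*(1/12) = G/12)
118*(111 + L(-2, 15)) = 118*(111 + (1/12)*(-2)) = 118*(111 - ⅙) = 118*(665/6) = 39235/3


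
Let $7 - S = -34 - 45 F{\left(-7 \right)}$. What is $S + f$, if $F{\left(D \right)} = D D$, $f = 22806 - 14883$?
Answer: $10169$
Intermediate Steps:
$f = 7923$ ($f = 22806 - 14883 = 7923$)
$F{\left(D \right)} = D^{2}$
$S = 2246$ ($S = 7 - \left(-34 - 45 \left(-7\right)^{2}\right) = 7 - \left(-34 - 2205\right) = 7 - -2239 = 7 + 2239 = 2246$)
$S + f = 2246 + 7923 = 10169$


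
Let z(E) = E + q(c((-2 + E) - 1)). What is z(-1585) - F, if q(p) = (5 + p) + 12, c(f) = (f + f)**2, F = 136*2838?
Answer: 9699440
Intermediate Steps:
F = 385968
c(f) = 4*f**2 (c(f) = (2*f)**2 = 4*f**2)
q(p) = 17 + p
z(E) = 17 + E + 4*(-3 + E)**2 (z(E) = E + (17 + 4*((-2 + E) - 1)**2) = E + (17 + 4*(-3 + E)**2) = 17 + E + 4*(-3 + E)**2)
z(-1585) - F = (17 - 1585 + 4*(-3 - 1585)**2) - 1*385968 = (17 - 1585 + 4*(-1588)**2) - 385968 = (17 - 1585 + 4*2521744) - 385968 = (17 - 1585 + 10086976) - 385968 = 10085408 - 385968 = 9699440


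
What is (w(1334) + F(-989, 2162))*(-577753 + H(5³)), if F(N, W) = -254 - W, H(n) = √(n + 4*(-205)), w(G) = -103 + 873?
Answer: 950981438 - 1646*I*√695 ≈ 9.5098e+8 - 43393.0*I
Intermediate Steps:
w(G) = 770
H(n) = √(-820 + n) (H(n) = √(n - 820) = √(-820 + n))
(w(1334) + F(-989, 2162))*(-577753 + H(5³)) = (770 + (-254 - 1*2162))*(-577753 + √(-820 + 5³)) = (770 + (-254 - 2162))*(-577753 + √(-820 + 125)) = (770 - 2416)*(-577753 + √(-695)) = -1646*(-577753 + I*√695) = 950981438 - 1646*I*√695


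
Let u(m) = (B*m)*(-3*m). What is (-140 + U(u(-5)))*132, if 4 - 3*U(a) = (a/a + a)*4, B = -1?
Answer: -31680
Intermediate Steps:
u(m) = 3*m² (u(m) = (-m)*(-3*m) = 3*m²)
U(a) = -4*a/3 (U(a) = 4/3 - (a/a + a)*4/3 = 4/3 - (1 + a)*4/3 = 4/3 - (4 + 4*a)/3 = 4/3 + (-4/3 - 4*a/3) = -4*a/3)
(-140 + U(u(-5)))*132 = (-140 - 4*(-5)²)*132 = (-140 - 4*25)*132 = (-140 - 4/3*75)*132 = (-140 - 100)*132 = -240*132 = -31680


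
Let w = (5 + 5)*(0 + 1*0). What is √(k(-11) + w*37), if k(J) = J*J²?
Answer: 11*I*√11 ≈ 36.483*I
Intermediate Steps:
w = 0 (w = 10*(0 + 0) = 10*0 = 0)
k(J) = J³
√(k(-11) + w*37) = √((-11)³ + 0*37) = √(-1331 + 0) = √(-1331) = 11*I*√11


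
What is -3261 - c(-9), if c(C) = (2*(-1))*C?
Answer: -3279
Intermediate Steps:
c(C) = -2*C
-3261 - c(-9) = -3261 - (-2)*(-9) = -3261 - 1*18 = -3261 - 18 = -3279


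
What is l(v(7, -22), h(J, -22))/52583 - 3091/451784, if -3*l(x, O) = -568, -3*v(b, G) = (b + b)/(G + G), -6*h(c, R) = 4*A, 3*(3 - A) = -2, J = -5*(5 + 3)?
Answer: -230988847/71268474216 ≈ -0.0032411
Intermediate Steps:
J = -40 (J = -5*8 = -40)
A = 11/3 (A = 3 - 1/3*(-2) = 3 + 2/3 = 11/3 ≈ 3.6667)
h(c, R) = -22/9 (h(c, R) = -2*11/(3*3) = -1/6*44/3 = -22/9)
v(b, G) = -b/(3*G) (v(b, G) = -(b + b)/(3*(G + G)) = -2*b/(3*(2*G)) = -2*b*1/(2*G)/3 = -b/(3*G))
l(x, O) = 568/3 (l(x, O) = -1/3*(-568) = 568/3)
l(v(7, -22), h(J, -22))/52583 - 3091/451784 = (568/3)/52583 - 3091/451784 = (568/3)*(1/52583) - 3091*1/451784 = 568/157749 - 3091/451784 = -230988847/71268474216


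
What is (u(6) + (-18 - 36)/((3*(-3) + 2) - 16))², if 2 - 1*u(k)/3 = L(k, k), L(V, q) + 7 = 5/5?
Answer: 367236/529 ≈ 694.21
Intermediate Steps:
L(V, q) = -6 (L(V, q) = -7 + 5/5 = -7 + 5*(⅕) = -7 + 1 = -6)
u(k) = 24 (u(k) = 6 - 3*(-6) = 6 + 18 = 24)
(u(6) + (-18 - 36)/((3*(-3) + 2) - 16))² = (24 + (-18 - 36)/((3*(-3) + 2) - 16))² = (24 - 54/((-9 + 2) - 16))² = (24 - 54/(-7 - 16))² = (24 - 54/(-23))² = (24 - 54*(-1/23))² = (24 + 54/23)² = (606/23)² = 367236/529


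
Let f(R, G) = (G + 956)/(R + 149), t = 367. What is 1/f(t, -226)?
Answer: 258/365 ≈ 0.70685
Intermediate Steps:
f(R, G) = (956 + G)/(149 + R)
1/f(t, -226) = 1/((956 - 226)/(149 + 367)) = 1/(730/516) = 1/((1/516)*730) = 1/(365/258) = 258/365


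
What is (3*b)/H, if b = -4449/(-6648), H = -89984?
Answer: -4449/199404544 ≈ -2.2311e-5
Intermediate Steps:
b = 1483/2216 (b = -4449*(-1/6648) = 1483/2216 ≈ 0.66922)
(3*b)/H = (3*(1483/2216))/(-89984) = (4449/2216)*(-1/89984) = -4449/199404544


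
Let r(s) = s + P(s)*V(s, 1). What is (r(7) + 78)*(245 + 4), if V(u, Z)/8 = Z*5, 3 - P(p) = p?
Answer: -18675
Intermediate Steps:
P(p) = 3 - p
V(u, Z) = 40*Z (V(u, Z) = 8*(Z*5) = 8*(5*Z) = 40*Z)
r(s) = 120 - 39*s (r(s) = s + (3 - s)*(40*1) = s + (3 - s)*40 = s + (120 - 40*s) = 120 - 39*s)
(r(7) + 78)*(245 + 4) = ((120 - 39*7) + 78)*(245 + 4) = ((120 - 273) + 78)*249 = (-153 + 78)*249 = -75*249 = -18675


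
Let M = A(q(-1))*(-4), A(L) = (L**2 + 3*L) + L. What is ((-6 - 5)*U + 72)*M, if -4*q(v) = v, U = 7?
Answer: 85/4 ≈ 21.250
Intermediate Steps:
q(v) = -v/4
A(L) = L**2 + 4*L
M = -17/4 (M = ((-1/4*(-1))*(4 - 1/4*(-1)))*(-4) = ((4 + 1/4)/4)*(-4) = ((1/4)*(17/4))*(-4) = (17/16)*(-4) = -17/4 ≈ -4.2500)
((-6 - 5)*U + 72)*M = ((-6 - 5)*7 + 72)*(-17/4) = (-11*7 + 72)*(-17/4) = (-77 + 72)*(-17/4) = -5*(-17/4) = 85/4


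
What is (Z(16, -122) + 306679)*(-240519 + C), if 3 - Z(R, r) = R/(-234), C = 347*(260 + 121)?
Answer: -1295476579408/39 ≈ -3.3217e+10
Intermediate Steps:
C = 132207 (C = 347*381 = 132207)
Z(R, r) = 3 + R/234 (Z(R, r) = 3 - R/(-234) = 3 - R*(-1)/234 = 3 - (-1)*R/234 = 3 + R/234)
(Z(16, -122) + 306679)*(-240519 + C) = ((3 + (1/234)*16) + 306679)*(-240519 + 132207) = ((3 + 8/117) + 306679)*(-108312) = (359/117 + 306679)*(-108312) = (35881802/117)*(-108312) = -1295476579408/39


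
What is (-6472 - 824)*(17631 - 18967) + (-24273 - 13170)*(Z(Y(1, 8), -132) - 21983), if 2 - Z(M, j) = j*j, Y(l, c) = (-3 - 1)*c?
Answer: 1485188871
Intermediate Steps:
Y(l, c) = -4*c
Z(M, j) = 2 - j**2 (Z(M, j) = 2 - j*j = 2 - j**2)
(-6472 - 824)*(17631 - 18967) + (-24273 - 13170)*(Z(Y(1, 8), -132) - 21983) = (-6472 - 824)*(17631 - 18967) + (-24273 - 13170)*((2 - 1*(-132)**2) - 21983) = -7296*(-1336) - 37443*((2 - 1*17424) - 21983) = 9747456 - 37443*((2 - 17424) - 21983) = 9747456 - 37443*(-17422 - 21983) = 9747456 - 37443*(-39405) = 9747456 + 1475441415 = 1485188871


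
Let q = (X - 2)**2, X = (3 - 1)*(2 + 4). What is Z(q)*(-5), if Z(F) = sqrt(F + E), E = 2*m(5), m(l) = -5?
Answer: -15*sqrt(10) ≈ -47.434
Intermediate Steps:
X = 12 (X = 2*6 = 12)
E = -10 (E = 2*(-5) = -10)
q = 100 (q = (12 - 2)**2 = 10**2 = 100)
Z(F) = sqrt(-10 + F) (Z(F) = sqrt(F - 10) = sqrt(-10 + F))
Z(q)*(-5) = sqrt(-10 + 100)*(-5) = sqrt(90)*(-5) = (3*sqrt(10))*(-5) = -15*sqrt(10)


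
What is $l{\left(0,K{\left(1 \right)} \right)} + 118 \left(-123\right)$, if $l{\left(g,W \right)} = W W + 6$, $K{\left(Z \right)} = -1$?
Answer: $-14507$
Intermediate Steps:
$l{\left(g,W \right)} = 6 + W^{2}$ ($l{\left(g,W \right)} = W^{2} + 6 = 6 + W^{2}$)
$l{\left(0,K{\left(1 \right)} \right)} + 118 \left(-123\right) = \left(6 + \left(-1\right)^{2}\right) + 118 \left(-123\right) = \left(6 + 1\right) - 14514 = 7 - 14514 = -14507$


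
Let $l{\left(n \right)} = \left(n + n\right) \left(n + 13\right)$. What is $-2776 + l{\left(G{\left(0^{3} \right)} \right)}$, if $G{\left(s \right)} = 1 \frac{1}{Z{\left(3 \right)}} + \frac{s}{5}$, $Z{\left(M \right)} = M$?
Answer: $- \frac{24904}{9} \approx -2767.1$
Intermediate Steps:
$G{\left(s \right)} = \frac{1}{3} + \frac{s}{5}$ ($G{\left(s \right)} = 1 \cdot \frac{1}{3} + \frac{s}{5} = 1 \cdot \frac{1}{3} + s \frac{1}{5} = \frac{1}{3} + \frac{s}{5}$)
$l{\left(n \right)} = 2 n \left(13 + n\right)$
$-2776 + l{\left(G{\left(0^{3} \right)} \right)} = -2776 + 2 \left(\frac{1}{3} + \frac{0^{3}}{5}\right) \left(13 + \left(\frac{1}{3} + \frac{0^{3}}{5}\right)\right) = -2776 + 2 \left(\frac{1}{3} + \frac{1}{5} \cdot 0\right) \left(13 + \left(\frac{1}{3} + \frac{1}{5} \cdot 0\right)\right) = -2776 + 2 \left(\frac{1}{3} + 0\right) \left(13 + \left(\frac{1}{3} + 0\right)\right) = -2776 + 2 \cdot \frac{1}{3} \left(13 + \frac{1}{3}\right) = -2776 + 2 \cdot \frac{1}{3} \cdot \frac{40}{3} = -2776 + \frac{80}{9} = - \frac{24904}{9}$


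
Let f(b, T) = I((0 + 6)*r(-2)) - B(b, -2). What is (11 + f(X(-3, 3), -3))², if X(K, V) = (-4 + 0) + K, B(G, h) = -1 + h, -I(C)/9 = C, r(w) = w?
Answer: 14884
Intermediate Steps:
I(C) = -9*C
X(K, V) = -4 + K
f(b, T) = 111 (f(b, T) = -9*(0 + 6)*(-2) - (-1 - 2) = -54*(-2) - 1*(-3) = -9*(-12) + 3 = 108 + 3 = 111)
(11 + f(X(-3, 3), -3))² = (11 + 111)² = 122² = 14884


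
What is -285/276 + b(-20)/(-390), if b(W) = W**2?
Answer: -7385/3588 ≈ -2.0583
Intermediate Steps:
-285/276 + b(-20)/(-390) = -285/276 + (-20)**2/(-390) = -285*1/276 + 400*(-1/390) = -95/92 - 40/39 = -7385/3588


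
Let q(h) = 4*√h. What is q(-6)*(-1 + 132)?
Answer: 524*I*√6 ≈ 1283.5*I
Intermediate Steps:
q(-6)*(-1 + 132) = (4*√(-6))*(-1 + 132) = (4*(I*√6))*131 = (4*I*√6)*131 = 524*I*√6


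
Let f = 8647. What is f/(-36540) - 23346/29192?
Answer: -69092879/66667230 ≈ -1.0364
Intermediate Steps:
f/(-36540) - 23346/29192 = 8647/(-36540) - 23346/29192 = 8647*(-1/36540) - 23346*1/29192 = -8647/36540 - 11673/14596 = -69092879/66667230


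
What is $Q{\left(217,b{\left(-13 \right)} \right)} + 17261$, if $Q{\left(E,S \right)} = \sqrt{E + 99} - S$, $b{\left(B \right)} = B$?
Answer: $17274 + 2 \sqrt{79} \approx 17292.0$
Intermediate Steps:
$Q{\left(E,S \right)} = \sqrt{99 + E} - S$
$Q{\left(217,b{\left(-13 \right)} \right)} + 17261 = \left(\sqrt{99 + 217} - -13\right) + 17261 = \left(\sqrt{316} + 13\right) + 17261 = \left(2 \sqrt{79} + 13\right) + 17261 = \left(13 + 2 \sqrt{79}\right) + 17261 = 17274 + 2 \sqrt{79}$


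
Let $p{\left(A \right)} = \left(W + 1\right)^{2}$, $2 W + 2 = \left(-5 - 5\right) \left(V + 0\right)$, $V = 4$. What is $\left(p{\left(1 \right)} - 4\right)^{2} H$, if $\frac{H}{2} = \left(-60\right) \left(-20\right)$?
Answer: $376358400$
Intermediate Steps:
$H = 2400$ ($H = 2 \left(\left(-60\right) \left(-20\right)\right) = 2 \cdot 1200 = 2400$)
$W = -21$ ($W = -1 + \frac{\left(-5 - 5\right) \left(4 + 0\right)}{2} = -1 + \frac{\left(-10\right) 4}{2} = -1 + \frac{1}{2} \left(-40\right) = -1 - 20 = -21$)
$p{\left(A \right)} = 400$ ($p{\left(A \right)} = \left(-21 + 1\right)^{2} = \left(-20\right)^{2} = 400$)
$\left(p{\left(1 \right)} - 4\right)^{2} H = \left(400 - 4\right)^{2} \cdot 2400 = 396^{2} \cdot 2400 = 156816 \cdot 2400 = 376358400$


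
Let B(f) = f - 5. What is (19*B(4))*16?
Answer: -304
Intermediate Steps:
B(f) = -5 + f
(19*B(4))*16 = (19*(-5 + 4))*16 = (19*(-1))*16 = -19*16 = -304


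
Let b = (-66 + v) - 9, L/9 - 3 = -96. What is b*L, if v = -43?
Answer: 98766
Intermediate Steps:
L = -837 (L = 27 + 9*(-96) = 27 - 864 = -837)
b = -118 (b = (-66 - 43) - 9 = -109 - 9 = -118)
b*L = -118*(-837) = 98766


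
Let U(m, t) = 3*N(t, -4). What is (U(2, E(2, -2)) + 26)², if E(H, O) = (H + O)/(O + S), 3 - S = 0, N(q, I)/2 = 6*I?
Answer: 13924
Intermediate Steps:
N(q, I) = 12*I (N(q, I) = 2*(6*I) = 12*I)
S = 3 (S = 3 - 1*0 = 3 + 0 = 3)
E(H, O) = (H + O)/(3 + O) (E(H, O) = (H + O)/(O + 3) = (H + O)/(3 + O))
U(m, t) = -144 (U(m, t) = 3*(12*(-4)) = 3*(-48) = -144)
(U(2, E(2, -2)) + 26)² = (-144 + 26)² = (-118)² = 13924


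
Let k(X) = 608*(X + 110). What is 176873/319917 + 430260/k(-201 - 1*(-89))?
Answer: -34358102713/97254768 ≈ -353.28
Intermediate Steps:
k(X) = 66880 + 608*X (k(X) = 608*(110 + X) = 66880 + 608*X)
176873/319917 + 430260/k(-201 - 1*(-89)) = 176873/319917 + 430260/(66880 + 608*(-201 - 1*(-89))) = 176873*(1/319917) + 430260/(66880 + 608*(-201 + 89)) = 176873/319917 + 430260/(66880 + 608*(-112)) = 176873/319917 + 430260/(66880 - 68096) = 176873/319917 + 430260/(-1216) = 176873/319917 + 430260*(-1/1216) = 176873/319917 - 107565/304 = -34358102713/97254768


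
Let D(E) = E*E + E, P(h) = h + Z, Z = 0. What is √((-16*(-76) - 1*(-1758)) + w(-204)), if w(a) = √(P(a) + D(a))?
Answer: √(2974 + 2*√10302) ≈ 56.365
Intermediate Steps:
P(h) = h (P(h) = h + 0 = h)
D(E) = E + E² (D(E) = E² + E = E + E²)
w(a) = √(a + a*(1 + a))
√((-16*(-76) - 1*(-1758)) + w(-204)) = √((-16*(-76) - 1*(-1758)) + √(-204*(2 - 204))) = √((1216 + 1758) + √(-204*(-202))) = √(2974 + √41208) = √(2974 + 2*√10302)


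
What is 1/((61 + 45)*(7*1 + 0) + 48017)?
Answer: 1/48759 ≈ 2.0509e-5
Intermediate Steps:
1/((61 + 45)*(7*1 + 0) + 48017) = 1/(106*(7 + 0) + 48017) = 1/(106*7 + 48017) = 1/(742 + 48017) = 1/48759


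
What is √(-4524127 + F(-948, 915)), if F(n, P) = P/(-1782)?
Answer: I*√177363895038/198 ≈ 2127.0*I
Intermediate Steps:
F(n, P) = -P/1782 (F(n, P) = P*(-1/1782) = -P/1782)
√(-4524127 + F(-948, 915)) = √(-4524127 - 1/1782*915) = √(-4524127 - 305/594) = √(-2687331743/594) = I*√177363895038/198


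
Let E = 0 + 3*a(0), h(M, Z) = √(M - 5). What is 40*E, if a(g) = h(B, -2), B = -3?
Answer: 240*I*√2 ≈ 339.41*I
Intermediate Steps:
h(M, Z) = √(-5 + M)
a(g) = 2*I*√2 (a(g) = √(-5 - 3) = √(-8) = 2*I*√2)
E = 6*I*√2 (E = 0 + 3*(2*I*√2) = 0 + 6*I*√2 = 6*I*√2 ≈ 8.4853*I)
40*E = 40*(6*I*√2) = 240*I*√2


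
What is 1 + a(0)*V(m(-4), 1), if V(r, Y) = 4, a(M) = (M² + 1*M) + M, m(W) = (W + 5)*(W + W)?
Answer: 1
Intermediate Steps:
m(W) = 2*W*(5 + W) (m(W) = (5 + W)*(2*W) = 2*W*(5 + W))
a(M) = M² + 2*M (a(M) = (M² + M) + M = (M + M²) + M = M² + 2*M)
1 + a(0)*V(m(-4), 1) = 1 + (0*(2 + 0))*4 = 1 + (0*2)*4 = 1 + 0*4 = 1 + 0 = 1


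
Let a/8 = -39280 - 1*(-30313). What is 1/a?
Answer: -1/71736 ≈ -1.3940e-5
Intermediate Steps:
a = -71736 (a = 8*(-39280 - 1*(-30313)) = 8*(-39280 + 30313) = 8*(-8967) = -71736)
1/a = 1/(-71736) = -1/71736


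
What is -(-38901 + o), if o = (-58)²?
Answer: 35537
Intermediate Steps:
o = 3364
-(-38901 + o) = -(-38901 + 3364) = -1*(-35537) = 35537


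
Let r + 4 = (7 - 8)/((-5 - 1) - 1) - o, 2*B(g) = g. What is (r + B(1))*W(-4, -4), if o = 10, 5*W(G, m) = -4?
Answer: 374/35 ≈ 10.686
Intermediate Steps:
W(G, m) = -4/5 (W(G, m) = (1/5)*(-4) = -4/5)
B(g) = g/2
r = -97/7 (r = -4 + ((7 - 8)/((-5 - 1) - 1) - 1*10) = -4 + (-1/(-6 - 1) - 10) = -4 + (-1/(-7) - 10) = -4 + (-1*(-1/7) - 10) = -4 + (1/7 - 10) = -4 - 69/7 = -97/7 ≈ -13.857)
(r + B(1))*W(-4, -4) = (-97/7 + (1/2)*1)*(-4/5) = (-97/7 + 1/2)*(-4/5) = -187/14*(-4/5) = 374/35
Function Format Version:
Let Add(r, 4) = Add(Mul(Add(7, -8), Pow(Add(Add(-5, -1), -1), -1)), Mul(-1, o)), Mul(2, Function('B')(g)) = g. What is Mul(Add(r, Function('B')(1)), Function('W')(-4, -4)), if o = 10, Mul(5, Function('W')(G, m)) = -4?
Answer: Rational(374, 35) ≈ 10.686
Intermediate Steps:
Function('W')(G, m) = Rational(-4, 5) (Function('W')(G, m) = Mul(Rational(1, 5), -4) = Rational(-4, 5))
Function('B')(g) = Mul(Rational(1, 2), g)
r = Rational(-97, 7) (r = Add(-4, Add(Mul(Add(7, -8), Pow(Add(Add(-5, -1), -1), -1)), Mul(-1, 10))) = Add(-4, Add(Mul(-1, Pow(Add(-6, -1), -1)), -10)) = Add(-4, Add(Mul(-1, Pow(-7, -1)), -10)) = Add(-4, Add(Mul(-1, Rational(-1, 7)), -10)) = Add(-4, Add(Rational(1, 7), -10)) = Add(-4, Rational(-69, 7)) = Rational(-97, 7) ≈ -13.857)
Mul(Add(r, Function('B')(1)), Function('W')(-4, -4)) = Mul(Add(Rational(-97, 7), Mul(Rational(1, 2), 1)), Rational(-4, 5)) = Mul(Add(Rational(-97, 7), Rational(1, 2)), Rational(-4, 5)) = Mul(Rational(-187, 14), Rational(-4, 5)) = Rational(374, 35)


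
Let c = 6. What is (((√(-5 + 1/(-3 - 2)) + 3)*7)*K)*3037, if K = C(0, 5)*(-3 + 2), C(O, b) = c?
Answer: -382662 - 127554*I*√130/5 ≈ -3.8266e+5 - 2.9087e+5*I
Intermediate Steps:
C(O, b) = 6
K = -6 (K = 6*(-3 + 2) = 6*(-1) = -6)
(((√(-5 + 1/(-3 - 2)) + 3)*7)*K)*3037 = (((√(-5 + 1/(-3 - 2)) + 3)*7)*(-6))*3037 = (((√(-5 + 1/(-5)) + 3)*7)*(-6))*3037 = (((√(-5 - ⅕) + 3)*7)*(-6))*3037 = (((√(-26/5) + 3)*7)*(-6))*3037 = (((I*√130/5 + 3)*7)*(-6))*3037 = (((3 + I*√130/5)*7)*(-6))*3037 = ((21 + 7*I*√130/5)*(-6))*3037 = (-126 - 42*I*√130/5)*3037 = -382662 - 127554*I*√130/5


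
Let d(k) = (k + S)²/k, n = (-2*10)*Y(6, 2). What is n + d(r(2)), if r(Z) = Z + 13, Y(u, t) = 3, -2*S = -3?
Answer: -837/20 ≈ -41.850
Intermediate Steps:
S = 3/2 (S = -½*(-3) = 3/2 ≈ 1.5000)
n = -60 (n = -2*10*3 = -20*3 = -60)
r(Z) = 13 + Z
d(k) = (3/2 + k)²/k (d(k) = (k + 3/2)²/k = (3/2 + k)²/k)
n + d(r(2)) = -60 + (3 + 2*(13 + 2))²/(4*(13 + 2)) = -60 + (¼)*(3 + 2*15)²/15 = -60 + (¼)*(1/15)*(3 + 30)² = -60 + (¼)*(1/15)*33² = -60 + (¼)*(1/15)*1089 = -60 + 363/20 = -837/20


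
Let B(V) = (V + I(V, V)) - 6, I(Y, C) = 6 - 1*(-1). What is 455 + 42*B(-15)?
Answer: -133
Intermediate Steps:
I(Y, C) = 7 (I(Y, C) = 6 + 1 = 7)
B(V) = 1 + V (B(V) = (V + 7) - 6 = (7 + V) - 6 = 1 + V)
455 + 42*B(-15) = 455 + 42*(1 - 15) = 455 + 42*(-14) = 455 - 588 = -133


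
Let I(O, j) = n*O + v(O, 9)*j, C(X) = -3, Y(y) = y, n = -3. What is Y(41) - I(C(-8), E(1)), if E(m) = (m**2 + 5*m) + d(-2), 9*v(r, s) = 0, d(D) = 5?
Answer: 32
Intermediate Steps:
v(r, s) = 0 (v(r, s) = (1/9)*0 = 0)
E(m) = 5 + m**2 + 5*m (E(m) = (m**2 + 5*m) + 5 = 5 + m**2 + 5*m)
I(O, j) = -3*O (I(O, j) = -3*O + 0*j = -3*O + 0 = -3*O)
Y(41) - I(C(-8), E(1)) = 41 - (-3)*(-3) = 41 - 1*9 = 41 - 9 = 32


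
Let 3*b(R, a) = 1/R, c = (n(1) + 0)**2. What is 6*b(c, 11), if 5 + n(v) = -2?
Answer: 2/49 ≈ 0.040816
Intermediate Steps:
n(v) = -7 (n(v) = -5 - 2 = -7)
c = 49 (c = (-7 + 0)**2 = (-7)**2 = 49)
b(R, a) = 1/(3*R) (b(R, a) = (1/R)/3 = 1/(3*R))
6*b(c, 11) = 6*((1/3)/49) = 6*((1/3)*(1/49)) = 6*(1/147) = 2/49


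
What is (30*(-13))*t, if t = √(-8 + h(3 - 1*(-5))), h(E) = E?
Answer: 0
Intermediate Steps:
t = 0 (t = √(-8 + (3 - 1*(-5))) = √(-8 + (3 + 5)) = √(-8 + 8) = √0 = 0)
(30*(-13))*t = (30*(-13))*0 = -390*0 = 0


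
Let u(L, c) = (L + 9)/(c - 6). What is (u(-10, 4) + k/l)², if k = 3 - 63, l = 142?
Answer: 121/20164 ≈ 0.0060008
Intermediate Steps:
u(L, c) = (9 + L)/(-6 + c)
k = -60
(u(-10, 4) + k/l)² = ((9 - 10)/(-6 + 4) - 60/142)² = (-1/(-2) - 60*1/142)² = (-½*(-1) - 30/71)² = (½ - 30/71)² = (11/142)² = 121/20164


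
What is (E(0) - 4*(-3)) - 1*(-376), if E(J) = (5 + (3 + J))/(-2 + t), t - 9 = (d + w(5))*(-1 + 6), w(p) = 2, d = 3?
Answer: 1553/4 ≈ 388.25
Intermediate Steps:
t = 34 (t = 9 + (3 + 2)*(-1 + 6) = 9 + 5*5 = 9 + 25 = 34)
E(J) = 1/4 + J/32 (E(J) = (5 + (3 + J))/(-2 + 34) = (8 + J)/32 = (8 + J)*(1/32) = 1/4 + J/32)
(E(0) - 4*(-3)) - 1*(-376) = ((1/4 + (1/32)*0) - 4*(-3)) - 1*(-376) = ((1/4 + 0) + 12) + 376 = (1/4 + 12) + 376 = 49/4 + 376 = 1553/4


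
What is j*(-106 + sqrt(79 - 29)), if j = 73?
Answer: -7738 + 365*sqrt(2) ≈ -7221.8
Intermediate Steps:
j*(-106 + sqrt(79 - 29)) = 73*(-106 + sqrt(79 - 29)) = 73*(-106 + sqrt(50)) = 73*(-106 + 5*sqrt(2)) = -7738 + 365*sqrt(2)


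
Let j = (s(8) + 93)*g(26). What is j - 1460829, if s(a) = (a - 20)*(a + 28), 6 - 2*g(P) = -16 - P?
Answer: -1468965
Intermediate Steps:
g(P) = 11 + P/2 (g(P) = 3 - (-16 - P)/2 = 3 + (8 + P/2) = 11 + P/2)
s(a) = (-20 + a)*(28 + a)
j = -8136 (j = ((-560 + 8**2 + 8*8) + 93)*(11 + (1/2)*26) = ((-560 + 64 + 64) + 93)*(11 + 13) = (-432 + 93)*24 = -339*24 = -8136)
j - 1460829 = -8136 - 1460829 = -1468965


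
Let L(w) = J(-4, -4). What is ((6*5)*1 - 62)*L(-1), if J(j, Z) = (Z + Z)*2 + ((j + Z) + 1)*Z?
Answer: -384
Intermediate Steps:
J(j, Z) = 4*Z + Z*(1 + Z + j) (J(j, Z) = (2*Z)*2 + ((Z + j) + 1)*Z = 4*Z + (1 + Z + j)*Z = 4*Z + Z*(1 + Z + j))
L(w) = 12 (L(w) = -4*(5 - 4 - 4) = -4*(-3) = 12)
((6*5)*1 - 62)*L(-1) = ((6*5)*1 - 62)*12 = (30*1 - 62)*12 = (30 - 62)*12 = -32*12 = -384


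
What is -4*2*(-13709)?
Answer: 109672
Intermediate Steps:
-4*2*(-13709) = -8*(-13709) = 109672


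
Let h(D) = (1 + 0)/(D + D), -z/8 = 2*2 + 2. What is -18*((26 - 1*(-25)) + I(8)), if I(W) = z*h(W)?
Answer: -864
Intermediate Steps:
z = -48 (z = -8*(2*2 + 2) = -8*(4 + 2) = -8*6 = -48)
h(D) = 1/(2*D)
I(W) = -24/W
-18*((26 - 1*(-25)) + I(8)) = -18*((26 - 1*(-25)) - 24/8) = -18*((26 + 25) - 24*⅛) = -18*(51 - 3) = -18*48 = -864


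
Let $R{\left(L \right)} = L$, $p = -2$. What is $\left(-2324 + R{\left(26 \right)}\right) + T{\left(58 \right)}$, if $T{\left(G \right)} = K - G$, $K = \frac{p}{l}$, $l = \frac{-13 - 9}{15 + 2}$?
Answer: $- \frac{25899}{11} \approx -2354.5$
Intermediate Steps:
$l = - \frac{22}{17} \approx -1.2941$
$K = \frac{17}{11}$ ($K = - \frac{2}{- \frac{22}{17}} = \left(-2\right) \left(- \frac{17}{22}\right) = \frac{17}{11} \approx 1.5455$)
$T{\left(G \right)} = \frac{17}{11} - G$
$\left(-2324 + R{\left(26 \right)}\right) + T{\left(58 \right)} = \left(-2324 + 26\right) + \left(\frac{17}{11} - 58\right) = -2298 + \left(\frac{17}{11} - 58\right) = -2298 - \frac{621}{11} = - \frac{25899}{11}$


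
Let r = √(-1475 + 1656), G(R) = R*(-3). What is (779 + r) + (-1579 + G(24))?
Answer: -872 + √181 ≈ -858.55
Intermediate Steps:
G(R) = -3*R
r = √181 ≈ 13.454
(779 + r) + (-1579 + G(24)) = (779 + √181) + (-1579 - 3*24) = (779 + √181) + (-1579 - 72) = (779 + √181) - 1651 = -872 + √181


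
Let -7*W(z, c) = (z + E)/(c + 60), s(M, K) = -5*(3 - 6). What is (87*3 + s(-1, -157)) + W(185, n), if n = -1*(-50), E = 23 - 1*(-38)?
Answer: 106137/385 ≈ 275.68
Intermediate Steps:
s(M, K) = 15 (s(M, K) = -5*(-3) = 15)
E = 61 (E = 23 + 38 = 61)
n = 50
W(z, c) = -(61 + z)/(7*(60 + c)) (W(z, c) = -(z + 61)/(7*(c + 60)) = -(61 + z)/(7*(60 + c)))
(87*3 + s(-1, -157)) + W(185, n) = (87*3 + 15) + (-61 - 1*185)/(7*(60 + 50)) = (261 + 15) + (1/7)*(-61 - 185)/110 = 276 + (1/7)*(1/110)*(-246) = 276 - 123/385 = 106137/385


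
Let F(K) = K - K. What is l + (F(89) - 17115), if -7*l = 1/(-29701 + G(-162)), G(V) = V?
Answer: -3577736714/209041 ≈ -17115.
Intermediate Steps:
F(K) = 0
l = 1/209041 (l = -1/(7*(-29701 - 162)) = -1/7/(-29863) = -1/7*(-1/29863) = 1/209041 ≈ 4.7838e-6)
l + (F(89) - 17115) = 1/209041 + (0 - 17115) = 1/209041 - 17115 = -3577736714/209041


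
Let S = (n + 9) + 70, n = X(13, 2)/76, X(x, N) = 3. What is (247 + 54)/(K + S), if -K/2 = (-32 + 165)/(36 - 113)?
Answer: 251636/68965 ≈ 3.6488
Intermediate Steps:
K = 38/11 (K = -2*(-32 + 165)/(36 - 113) = -266/(-77) = -266*(-1)/77 = -2*(-19/11) = 38/11 ≈ 3.4545)
n = 3/76 ≈ 0.039474
S = 6007/76 (S = (3/76 + 9) + 70 = 687/76 + 70 = 6007/76 ≈ 79.039)
(247 + 54)/(K + S) = (247 + 54)/(38/11 + 6007/76) = 301/(68965/836) = 301*(836/68965) = 251636/68965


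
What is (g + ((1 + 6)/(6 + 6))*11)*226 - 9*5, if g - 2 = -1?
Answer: 9787/6 ≈ 1631.2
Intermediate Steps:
g = 1 (g = 2 - 1 = 1)
(g + ((1 + 6)/(6 + 6))*11)*226 - 9*5 = (1 + ((1 + 6)/(6 + 6))*11)*226 - 9*5 = (1 + (7/12)*11)*226 - 45 = (1 + 77/12)*226 - 45 = (89/12)*226 - 45 = 10057/6 - 45 = 9787/6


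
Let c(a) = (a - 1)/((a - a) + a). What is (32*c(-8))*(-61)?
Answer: -2196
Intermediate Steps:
c(a) = (-1 + a)/a (c(a) = (-1 + a)/(0 + a) = (-1 + a)/a)
(32*c(-8))*(-61) = (32*((-1 - 8)/(-8)))*(-61) = (32*(-1/8*(-9)))*(-61) = (32*(9/8))*(-61) = 36*(-61) = -2196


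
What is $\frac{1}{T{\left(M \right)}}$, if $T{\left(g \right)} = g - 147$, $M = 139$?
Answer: $- \frac{1}{8} \approx -0.125$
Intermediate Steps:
$T{\left(g \right)} = -147 + g$ ($T{\left(g \right)} = g - 147 = -147 + g$)
$\frac{1}{T{\left(M \right)}} = \frac{1}{-147 + 139} = \frac{1}{-8} = - \frac{1}{8}$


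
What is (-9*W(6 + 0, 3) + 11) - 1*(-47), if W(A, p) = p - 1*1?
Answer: 40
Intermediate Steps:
W(A, p) = -1 + p (W(A, p) = p - 1 = -1 + p)
(-9*W(6 + 0, 3) + 11) - 1*(-47) = (-9*(-1 + 3) + 11) - 1*(-47) = (-9*2 + 11) + 47 = (-18 + 11) + 47 = -7 + 47 = 40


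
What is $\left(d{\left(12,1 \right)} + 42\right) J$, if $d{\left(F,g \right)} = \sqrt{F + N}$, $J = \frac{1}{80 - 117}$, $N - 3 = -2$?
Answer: $- \frac{42}{37} - \frac{\sqrt{13}}{37} \approx -1.2326$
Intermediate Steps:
$N = 1$ ($N = 3 - 2 = 1$)
$J = - \frac{1}{37}$ ($J = \frac{1}{-37} = - \frac{1}{37} \approx -0.027027$)
$d{\left(F,g \right)} = \sqrt{1 + F}$ ($d{\left(F,g \right)} = \sqrt{F + 1} = \sqrt{1 + F}$)
$\left(d{\left(12,1 \right)} + 42\right) J = \left(\sqrt{1 + 12} + 42\right) \left(- \frac{1}{37}\right) = \left(\sqrt{13} + 42\right) \left(- \frac{1}{37}\right) = \left(42 + \sqrt{13}\right) \left(- \frac{1}{37}\right) = - \frac{42}{37} - \frac{\sqrt{13}}{37}$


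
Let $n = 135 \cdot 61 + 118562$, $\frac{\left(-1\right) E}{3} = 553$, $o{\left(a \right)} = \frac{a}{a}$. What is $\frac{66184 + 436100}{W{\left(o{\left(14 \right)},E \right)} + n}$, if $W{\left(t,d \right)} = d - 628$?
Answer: $\frac{251142}{62255} \approx 4.0341$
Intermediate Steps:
$o{\left(a \right)} = 1$
$E = -1659$ ($E = \left(-3\right) 553 = -1659$)
$W{\left(t,d \right)} = -628 + d$
$n = 126797$ ($n = 8235 + 118562 = 126797$)
$\frac{66184 + 436100}{W{\left(o{\left(14 \right)},E \right)} + n} = \frac{66184 + 436100}{\left(-628 - 1659\right) + 126797} = \frac{502284}{-2287 + 126797} = \frac{502284}{124510} = 502284 \cdot \frac{1}{124510} = \frac{251142}{62255}$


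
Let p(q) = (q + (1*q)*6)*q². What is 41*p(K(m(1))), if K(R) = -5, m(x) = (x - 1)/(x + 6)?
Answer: -35875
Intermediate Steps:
m(x) = (-1 + x)/(6 + x)
p(q) = 7*q³ (p(q) = (q + q*6)*q² = (q + 6*q)*q² = (7*q)*q² = 7*q³)
41*p(K(m(1))) = 41*(7*(-5)³) = 41*(7*(-125)) = 41*(-875) = -35875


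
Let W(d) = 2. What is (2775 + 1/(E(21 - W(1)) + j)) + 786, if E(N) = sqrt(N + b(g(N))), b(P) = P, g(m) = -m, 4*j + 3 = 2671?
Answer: 2375188/667 ≈ 3561.0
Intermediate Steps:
j = 667 (j = -3/4 + (1/4)*2671 = -3/4 + 2671/4 = 667)
E(N) = 0 (E(N) = sqrt(N - N) = sqrt(0) = 0)
(2775 + 1/(E(21 - W(1)) + j)) + 786 = (2775 + 1/(0 + 667)) + 786 = (2775 + 1/667) + 786 = 1850926/667 + 786 = 2375188/667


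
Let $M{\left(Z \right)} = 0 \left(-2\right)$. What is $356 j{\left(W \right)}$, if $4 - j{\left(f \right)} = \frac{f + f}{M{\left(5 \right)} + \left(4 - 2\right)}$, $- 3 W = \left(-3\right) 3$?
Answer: $356$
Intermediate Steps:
$M{\left(Z \right)} = 0$
$W = 3$ ($W = - \frac{\left(-3\right) 3}{3} = \left(- \frac{1}{3}\right) \left(-9\right) = 3$)
$j{\left(f \right)} = 4 - f$ ($j{\left(f \right)} = 4 - \frac{f + f}{0 + \left(4 - 2\right)} = 4 - \frac{2 f}{0 + 2} = 4 - \frac{2 f}{2} = 4 - 2 f \frac{1}{2} = 4 - f$)
$356 j{\left(W \right)} = 356 \left(4 - 3\right) = 356 \cdot 1 = 356$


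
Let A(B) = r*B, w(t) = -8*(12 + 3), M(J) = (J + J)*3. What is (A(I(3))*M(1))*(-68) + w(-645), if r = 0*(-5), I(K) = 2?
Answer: -120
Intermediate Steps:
M(J) = 6*J (M(J) = (2*J)*3 = 6*J)
r = 0
w(t) = -120 (w(t) = -8*15 = -120)
A(B) = 0 (A(B) = 0*B = 0)
(A(I(3))*M(1))*(-68) + w(-645) = (0*(6*1))*(-68) - 120 = (0*6)*(-68) - 120 = 0*(-68) - 120 = 0 - 120 = -120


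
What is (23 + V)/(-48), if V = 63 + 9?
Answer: -95/48 ≈ -1.9792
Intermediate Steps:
V = 72
(23 + V)/(-48) = (23 + 72)/(-48) = -1/48*95 = -95/48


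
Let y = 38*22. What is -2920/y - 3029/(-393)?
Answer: 346171/82137 ≈ 4.2146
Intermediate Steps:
y = 836
-2920/y - 3029/(-393) = -2920/836 - 3029/(-393) = -2920*1/836 - 3029*(-1/393) = -730/209 + 3029/393 = 346171/82137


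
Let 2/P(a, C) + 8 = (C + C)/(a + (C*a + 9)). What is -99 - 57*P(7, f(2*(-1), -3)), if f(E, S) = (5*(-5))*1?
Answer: -51426/611 ≈ -84.167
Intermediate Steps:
f(E, S) = -25 (f(E, S) = -25*1 = -25)
P(a, C) = 2/(-8 + 2*C/(9 + a + C*a)) (P(a, C) = 2/(-8 + (C + C)/(a + (C*a + 9))) = 2/(-8 + (2*C)/(a + (9 + C*a))) = 2/(-8 + (2*C)/(9 + a + C*a)) = 2/(-8 + 2*C/(9 + a + C*a)))
-99 - 57*P(7, f(2*(-1), -3)) = -99 - 57*(-9 - 1*7 - 1*(-25)*7)/(36 - 1*(-25) + 4*7 + 4*(-25)*7) = -99 - 57*(-9 - 7 + 175)/(36 + 25 + 28 - 700) = -99 - 57*159/(-611) = -99 - (-57)*159/611 = -99 - 57*(-159/611) = -99 + 9063/611 = -51426/611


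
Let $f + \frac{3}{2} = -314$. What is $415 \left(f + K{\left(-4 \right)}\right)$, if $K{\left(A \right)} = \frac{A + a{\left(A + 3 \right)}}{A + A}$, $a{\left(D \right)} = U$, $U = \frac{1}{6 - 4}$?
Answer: $- \frac{2092015}{16} \approx -1.3075 \cdot 10^{5}$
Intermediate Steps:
$U = \frac{1}{2} \approx 0.5$
$a{\left(D \right)} = \frac{1}{2}$
$f = - \frac{631}{2}$ ($f = - \frac{3}{2} - 314 = - \frac{631}{2} \approx -315.5$)
$K{\left(A \right)} = \frac{\frac{1}{2} + A}{2 A}$ ($K{\left(A \right)} = \frac{A + \frac{1}{2}}{A + A} = \frac{\frac{1}{2} + A}{2 A}$)
$415 \left(f + K{\left(-4 \right)}\right) = 415 \left(- \frac{631}{2} + \frac{1 + 2 \left(-4\right)}{4 \left(-4\right)}\right) = 415 \left(- \frac{631}{2} + \frac{1}{4} \left(- \frac{1}{4}\right) \left(1 - 8\right)\right) = 415 \left(- \frac{631}{2} + \frac{1}{4} \left(- \frac{1}{4}\right) \left(-7\right)\right) = 415 \left(- \frac{631}{2} + \frac{7}{16}\right) = 415 \left(- \frac{5041}{16}\right) = - \frac{2092015}{16}$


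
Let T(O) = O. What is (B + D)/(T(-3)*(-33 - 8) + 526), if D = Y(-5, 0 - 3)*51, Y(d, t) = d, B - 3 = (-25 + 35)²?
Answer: -152/649 ≈ -0.23421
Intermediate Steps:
B = 103 (B = 3 + (-25 + 35)² = 3 + 10² = 3 + 100 = 103)
D = -255 (D = -5*51 = -255)
(B + D)/(T(-3)*(-33 - 8) + 526) = (103 - 255)/(-3*(-33 - 8) + 526) = -152/(-3*(-41) + 526) = -152/(123 + 526) = -152/649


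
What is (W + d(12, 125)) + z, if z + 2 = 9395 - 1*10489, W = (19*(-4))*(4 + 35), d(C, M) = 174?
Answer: -3886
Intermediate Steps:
W = -2964 (W = -76*39 = -2964)
z = -1096 (z = -2 + (9395 - 1*10489) = -2 + (9395 - 10489) = -2 - 1094 = -1096)
(W + d(12, 125)) + z = (-2964 + 174) - 1096 = -2790 - 1096 = -3886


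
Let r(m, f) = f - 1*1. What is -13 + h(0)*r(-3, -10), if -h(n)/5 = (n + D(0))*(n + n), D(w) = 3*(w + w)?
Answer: -13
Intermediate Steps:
r(m, f) = -1 + f (r(m, f) = f - 1 = -1 + f)
D(w) = 6*w (D(w) = 3*(2*w) = 6*w)
h(n) = -10*n² (h(n) = -5*(n + 6*0)*(n + n) = -5*(n + 0)*2*n = -5*n*2*n = -10*n²)
-13 + h(0)*r(-3, -10) = -13 + (-10*0²)*(-1 - 10) = -13 - 10*0*(-11) = -13 + 0*(-11) = -13 + 0 = -13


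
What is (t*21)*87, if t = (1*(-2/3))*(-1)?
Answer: 1218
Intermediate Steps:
t = ⅔ (t = (1*(-2*⅓))*(-1) = (1*(-⅔))*(-1) = -⅔*(-1) = ⅔ ≈ 0.66667)
(t*21)*87 = ((⅔)*21)*87 = 14*87 = 1218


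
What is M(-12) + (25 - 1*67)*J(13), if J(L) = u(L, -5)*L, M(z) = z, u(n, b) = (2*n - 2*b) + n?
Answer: -26766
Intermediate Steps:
u(n, b) = -2*b + 3*n (u(n, b) = (-2*b + 2*n) + n = -2*b + 3*n)
J(L) = L*(10 + 3*L) (J(L) = (-2*(-5) + 3*L)*L = (10 + 3*L)*L = L*(10 + 3*L))
M(-12) + (25 - 1*67)*J(13) = -12 + (25 - 1*67)*(13*(10 + 3*13)) = -12 + (25 - 67)*(13*(10 + 39)) = -12 - 546*49 = -12 - 42*637 = -12 - 26754 = -26766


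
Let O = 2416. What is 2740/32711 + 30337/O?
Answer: 998973447/79029776 ≈ 12.640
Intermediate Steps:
2740/32711 + 30337/O = 2740/32711 + 30337/2416 = 998973447/79029776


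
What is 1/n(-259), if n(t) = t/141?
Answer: -141/259 ≈ -0.54440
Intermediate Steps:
n(t) = t/141 (n(t) = t*(1/141) = t/141)
1/n(-259) = 1/((1/141)*(-259)) = 1/(-259/141) = -141/259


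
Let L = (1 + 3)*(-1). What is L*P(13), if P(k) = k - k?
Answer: 0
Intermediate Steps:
P(k) = 0
L = -4 (L = 4*(-1) = -4)
L*P(13) = -4*0 = 0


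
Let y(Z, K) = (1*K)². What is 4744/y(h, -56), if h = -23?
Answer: 593/392 ≈ 1.5128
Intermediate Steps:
y(Z, K) = K²
4744/y(h, -56) = 4744/((-56)²) = 4744/3136 = 4744*(1/3136) = 593/392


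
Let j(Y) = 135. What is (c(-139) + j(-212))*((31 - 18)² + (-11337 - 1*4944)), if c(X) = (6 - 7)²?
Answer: -2191232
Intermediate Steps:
c(X) = 1 (c(X) = (-1)² = 1)
(c(-139) + j(-212))*((31 - 18)² + (-11337 - 1*4944)) = (1 + 135)*((31 - 18)² + (-11337 - 1*4944)) = 136*(13² + (-11337 - 4944)) = 136*(169 - 16281) = 136*(-16112) = -2191232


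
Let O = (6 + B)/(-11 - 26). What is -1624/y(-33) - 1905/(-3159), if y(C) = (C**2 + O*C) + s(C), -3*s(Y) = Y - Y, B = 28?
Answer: -12324713/14536665 ≈ -0.84784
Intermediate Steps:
O = -34/37 (O = (6 + 28)/(-11 - 26) = 34/(-37) = 34*(-1/37) = -34/37 ≈ -0.91892)
s(Y) = 0 (s(Y) = -(Y - Y)/3 = -1/3*0 = 0)
y(C) = C**2 - 34*C/37 (y(C) = (C**2 - 34*C/37) + 0 = C**2 - 34*C/37)
-1624/y(-33) - 1905/(-3159) = -1624*(-37/(33*(-34 + 37*(-33)))) - 1905/(-3159) = -1624*(-37/(33*(-34 - 1221))) - 1905*(-1/3159) = -1624/((1/37)*(-33)*(-1255)) + 635/1053 = -1624/41415/37 + 635/1053 = -1624*37/41415 + 635/1053 = -60088/41415 + 635/1053 = -12324713/14536665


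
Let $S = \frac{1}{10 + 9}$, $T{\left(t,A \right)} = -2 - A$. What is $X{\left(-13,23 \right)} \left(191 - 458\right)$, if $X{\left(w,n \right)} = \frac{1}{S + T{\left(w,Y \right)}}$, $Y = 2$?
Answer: $\frac{1691}{25} \approx 67.64$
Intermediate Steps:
$S = \frac{1}{19} \approx 0.052632$
$X{\left(w,n \right)} = - \frac{19}{75}$ ($X{\left(w,n \right)} = \frac{1}{\frac{1}{19} - 4} = \frac{1}{- \frac{75}{19}} = - \frac{19}{75}$)
$X{\left(-13,23 \right)} \left(191 - 458\right) = - \frac{19 \left(191 - 458\right)}{75} = \left(- \frac{19}{75}\right) \left(-267\right) = \frac{1691}{25}$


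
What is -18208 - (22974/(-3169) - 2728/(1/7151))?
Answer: 61762945654/3169 ≈ 1.9490e+7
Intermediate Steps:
-18208 - (22974/(-3169) - 2728/(1/7151)) = -18208 - (22974*(-1/3169) - 2728/1/7151) = -18208 - (-22974/3169 - 2728*7151) = -18208 - (-22974/3169 - 19507928) = -18208 - 1*(-61820646806/3169) = -18208 + 61820646806/3169 = 61762945654/3169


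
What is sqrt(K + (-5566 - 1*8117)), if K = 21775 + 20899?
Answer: sqrt(28991) ≈ 170.27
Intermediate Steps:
K = 42674
sqrt(K + (-5566 - 1*8117)) = sqrt(42674 + (-5566 - 1*8117)) = sqrt(42674 + (-5566 - 8117)) = sqrt(42674 - 13683) = sqrt(28991)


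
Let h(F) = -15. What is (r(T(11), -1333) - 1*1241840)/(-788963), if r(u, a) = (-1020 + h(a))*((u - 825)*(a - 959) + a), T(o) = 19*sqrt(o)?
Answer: 1956943685/788963 - 45072180*sqrt(11)/788963 ≈ 2290.9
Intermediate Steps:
r(u, a) = -1035*a - 1035*(-959 + a)*(-825 + u) (r(u, a) = (-1020 - 15)*((u - 825)*(a - 959) + a) = -1035*((-825 + u)*(-959 + a) + a) = -1035*((-959 + a)*(-825 + u) + a) = -1035*(a + (-959 + a)*(-825 + u)) = -1035*a - 1035*(-959 + a)*(-825 + u))
(r(T(11), -1333) - 1*1241840)/(-788963) = ((-818866125 + 852840*(-1333) + 992565*(19*sqrt(11)) - 1035*(-1333)*19*sqrt(11)) - 1*1241840)/(-788963) = ((-818866125 - 1136835720 + 18858735*sqrt(11) + 26213445*sqrt(11)) - 1241840)*(-1/788963) = ((-1955701845 + 45072180*sqrt(11)) - 1241840)*(-1/788963) = (-1956943685 + 45072180*sqrt(11))*(-1/788963) = 1956943685/788963 - 45072180*sqrt(11)/788963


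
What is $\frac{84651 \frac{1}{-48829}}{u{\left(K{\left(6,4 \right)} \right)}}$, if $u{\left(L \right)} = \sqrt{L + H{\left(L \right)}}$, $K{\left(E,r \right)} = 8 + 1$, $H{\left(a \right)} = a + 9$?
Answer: $- \frac{28217 \sqrt{3}}{146487} \approx -0.33364$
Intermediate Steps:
$H{\left(a \right)} = 9 + a$
$K{\left(E,r \right)} = 9$
$u{\left(L \right)} = \sqrt{9 + 2 L}$ ($u{\left(L \right)} = \sqrt{L + \left(9 + L\right)} = \sqrt{9 + 2 L}$)
$\frac{84651 \frac{1}{-48829}}{u{\left(K{\left(6,4 \right)} \right)}} = \frac{84651 \frac{1}{-48829}}{\sqrt{9 + 2 \cdot 9}} = \frac{84651 \left(- \frac{1}{48829}\right)}{\sqrt{9 + 18}} = - \frac{84651}{48829 \sqrt{27}} = - \frac{84651}{48829 \cdot 3 \sqrt{3}} = - \frac{84651 \frac{\sqrt{3}}{9}}{48829} = - \frac{28217 \sqrt{3}}{146487}$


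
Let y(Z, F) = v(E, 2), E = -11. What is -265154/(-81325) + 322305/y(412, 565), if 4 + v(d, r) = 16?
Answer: 8738211991/325300 ≈ 26862.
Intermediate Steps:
v(d, r) = 12 (v(d, r) = -4 + 16 = 12)
y(Z, F) = 12
-265154/(-81325) + 322305/y(412, 565) = -265154/(-81325) + 322305/12 = -265154*(-1/81325) + 322305*(1/12) = 265154/81325 + 107435/4 = 8738211991/325300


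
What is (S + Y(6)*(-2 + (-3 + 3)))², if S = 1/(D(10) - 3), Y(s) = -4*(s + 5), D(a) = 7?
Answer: 124609/16 ≈ 7788.1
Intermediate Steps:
Y(s) = -20 - 4*s (Y(s) = -4*(5 + s) = -20 - 4*s)
S = ¼ (S = 1/(7 - 3) = 1/4 = ¼ ≈ 0.25000)
(S + Y(6)*(-2 + (-3 + 3)))² = (¼ + (-20 - 4*6)*(-2 + (-3 + 3)))² = (¼ + (-20 - 24)*(-2 + 0))² = (¼ - 44*(-2))² = (¼ + 88)² = (353/4)² = 124609/16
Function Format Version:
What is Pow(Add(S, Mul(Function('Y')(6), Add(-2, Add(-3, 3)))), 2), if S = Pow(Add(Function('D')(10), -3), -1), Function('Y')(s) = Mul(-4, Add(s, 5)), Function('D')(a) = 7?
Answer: Rational(124609, 16) ≈ 7788.1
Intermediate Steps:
Function('Y')(s) = Add(-20, Mul(-4, s)) (Function('Y')(s) = Mul(-4, Add(5, s)) = Add(-20, Mul(-4, s)))
S = Rational(1, 4) (S = Pow(Add(7, -3), -1) = Pow(4, -1) = Rational(1, 4) ≈ 0.25000)
Pow(Add(S, Mul(Function('Y')(6), Add(-2, Add(-3, 3)))), 2) = Pow(Add(Rational(1, 4), Mul(Add(-20, Mul(-4, 6)), Add(-2, Add(-3, 3)))), 2) = Pow(Add(Rational(1, 4), Mul(Add(-20, -24), Add(-2, 0))), 2) = Pow(Add(Rational(1, 4), Mul(-44, -2)), 2) = Pow(Add(Rational(1, 4), 88), 2) = Pow(Rational(353, 4), 2) = Rational(124609, 16)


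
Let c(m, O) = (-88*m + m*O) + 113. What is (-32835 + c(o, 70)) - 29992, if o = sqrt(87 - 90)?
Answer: -62714 - 18*I*sqrt(3) ≈ -62714.0 - 31.177*I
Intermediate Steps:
o = I*sqrt(3) (o = sqrt(-3) = I*sqrt(3) ≈ 1.732*I)
c(m, O) = 113 - 88*m + O*m (c(m, O) = (-88*m + O*m) + 113 = 113 - 88*m + O*m)
(-32835 + c(o, 70)) - 29992 = (-32835 + (113 - 88*I*sqrt(3) + 70*(I*sqrt(3)))) - 29992 = (-32835 + (113 - 88*I*sqrt(3) + 70*I*sqrt(3))) - 29992 = (-32835 + (113 - 18*I*sqrt(3))) - 29992 = (-32722 - 18*I*sqrt(3)) - 29992 = -62714 - 18*I*sqrt(3)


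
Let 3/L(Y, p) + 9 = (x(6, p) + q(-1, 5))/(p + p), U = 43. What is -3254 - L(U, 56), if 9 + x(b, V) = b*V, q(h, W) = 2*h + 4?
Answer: -315590/97 ≈ -3253.5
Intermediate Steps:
q(h, W) = 4 + 2*h
x(b, V) = -9 + V*b (x(b, V) = -9 + b*V = -9 + V*b)
L(Y, p) = 3/(-9 + (-7 + 6*p)/(2*p)) (L(Y, p) = 3/(-9 + ((-9 + p*6) + (4 + 2*(-1)))/(p + p)) = 3/(-9 + ((-9 + 6*p) + (4 - 2))/((2*p))) = 3/(-9 + ((-9 + 6*p) + 2)*(1/(2*p))) = 3/(-9 + (-7 + 6*p)*(1/(2*p))) = 3/(-9 + (-7 + 6*p)/(2*p)))
-3254 - L(U, 56) = -3254 - (-6)*56/(7 + 12*56) = -3254 - (-6)*56/(7 + 672) = -3254 - (-6)*56/679 = -3254 - 1*(-48/97) = -3254 + 48/97 = -315590/97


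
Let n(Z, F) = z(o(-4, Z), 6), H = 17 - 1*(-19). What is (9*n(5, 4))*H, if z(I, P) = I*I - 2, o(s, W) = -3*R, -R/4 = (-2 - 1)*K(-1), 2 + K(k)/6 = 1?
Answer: 15115896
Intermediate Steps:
K(k) = -6 (K(k) = -12 + 6*1 = -12 + 6 = -6)
R = -72 (R = -4*(-2 - 1)*(-6) = -(-12)*(-6) = -4*18 = -72)
o(s, W) = 216 (o(s, W) = -3*(-72) = 216)
H = 36 (H = 17 + 19 = 36)
z(I, P) = -2 + I² (z(I, P) = I² - 2 = -2 + I²)
n(Z, F) = 46654 (n(Z, F) = -2 + 216² = -2 + 46656 = 46654)
(9*n(5, 4))*H = (9*46654)*36 = 419886*36 = 15115896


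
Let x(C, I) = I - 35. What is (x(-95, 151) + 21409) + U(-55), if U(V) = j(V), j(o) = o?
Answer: 21470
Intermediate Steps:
x(C, I) = -35 + I
U(V) = V
(x(-95, 151) + 21409) + U(-55) = ((-35 + 151) + 21409) - 55 = (116 + 21409) - 55 = 21525 - 55 = 21470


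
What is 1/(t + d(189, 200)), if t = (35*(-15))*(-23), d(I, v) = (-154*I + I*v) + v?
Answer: 1/20969 ≈ 4.7689e-5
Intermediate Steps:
d(I, v) = v - 154*I + I*v
t = 12075 (t = -525*(-23) = 12075)
1/(t + d(189, 200)) = 1/(12075 + (200 - 154*189 + 189*200)) = 1/(12075 + (200 - 29106 + 37800)) = 1/(12075 + 8894) = 1/20969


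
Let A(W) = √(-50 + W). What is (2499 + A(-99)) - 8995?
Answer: -6496 + I*√149 ≈ -6496.0 + 12.207*I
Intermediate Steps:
(2499 + A(-99)) - 8995 = (2499 + √(-50 - 99)) - 8995 = (2499 + √(-149)) - 8995 = (2499 + I*√149) - 8995 = -6496 + I*√149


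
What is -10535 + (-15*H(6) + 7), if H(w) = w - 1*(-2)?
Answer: -10648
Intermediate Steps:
H(w) = 2 + w (H(w) = w + 2 = 2 + w)
-10535 + (-15*H(6) + 7) = -10535 + (-15*(2 + 6) + 7) = -10535 + (-15*8 + 7) = -10535 + (-120 + 7) = -10535 - 113 = -10648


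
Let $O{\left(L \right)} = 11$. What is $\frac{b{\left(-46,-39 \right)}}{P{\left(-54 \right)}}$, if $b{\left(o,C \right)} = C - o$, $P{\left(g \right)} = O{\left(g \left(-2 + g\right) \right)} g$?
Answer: $- \frac{7}{594} \approx -0.011785$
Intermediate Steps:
$P{\left(g \right)} = 11 g$
$\frac{b{\left(-46,-39 \right)}}{P{\left(-54 \right)}} = \frac{-39 - -46}{11 \left(-54\right)} = \frac{-39 + 46}{-594} = 7 \left(- \frac{1}{594}\right) = - \frac{7}{594}$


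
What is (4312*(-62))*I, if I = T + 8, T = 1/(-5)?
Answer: -10426416/5 ≈ -2.0853e+6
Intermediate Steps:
T = -⅕ ≈ -0.20000
I = 39/5 (I = -⅕ + 8 = 39/5 ≈ 7.8000)
(4312*(-62))*I = (4312*(-62))*(39/5) = -267344*39/5 = -10426416/5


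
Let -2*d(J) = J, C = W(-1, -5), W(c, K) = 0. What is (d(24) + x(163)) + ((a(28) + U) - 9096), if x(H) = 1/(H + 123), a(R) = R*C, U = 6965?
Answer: -612897/286 ≈ -2143.0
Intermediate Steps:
C = 0
a(R) = 0 (a(R) = R*0 = 0)
x(H) = 1/(123 + H)
d(J) = -J/2
(d(24) + x(163)) + ((a(28) + U) - 9096) = (-½*24 + 1/(123 + 163)) + ((0 + 6965) - 9096) = (-12 + 1/286) + (6965 - 9096) = (-12 + 1/286) - 2131 = -3431/286 - 2131 = -612897/286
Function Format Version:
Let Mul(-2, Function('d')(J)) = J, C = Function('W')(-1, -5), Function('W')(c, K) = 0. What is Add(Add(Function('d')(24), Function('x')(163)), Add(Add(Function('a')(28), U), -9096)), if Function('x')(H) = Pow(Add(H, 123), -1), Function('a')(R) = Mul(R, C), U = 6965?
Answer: Rational(-612897, 286) ≈ -2143.0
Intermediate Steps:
C = 0
Function('a')(R) = 0 (Function('a')(R) = Mul(R, 0) = 0)
Function('x')(H) = Pow(Add(123, H), -1)
Function('d')(J) = Mul(Rational(-1, 2), J)
Add(Add(Function('d')(24), Function('x')(163)), Add(Add(Function('a')(28), U), -9096)) = Add(Add(Mul(Rational(-1, 2), 24), Pow(Add(123, 163), -1)), Add(Add(0, 6965), -9096)) = Add(Add(-12, Pow(286, -1)), Add(6965, -9096)) = Add(Add(-12, Rational(1, 286)), -2131) = Add(Rational(-3431, 286), -2131) = Rational(-612897, 286)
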